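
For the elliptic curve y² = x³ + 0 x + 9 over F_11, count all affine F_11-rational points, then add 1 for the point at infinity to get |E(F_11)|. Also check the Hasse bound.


Affine points = {(0, 3), (0, 8), (3, 5), (3, 6), (6, 4), (6, 7), (7, 0), (8, 2), (8, 9), (9, 1), (9, 10)}; affine count = 11; |E(F_11)| = 12.

Discriminant check: Δ ∝ 4a³ + 27b² = 4·0³ + 27·9² = 4·0 + 27·81 ≡ 9 (mod 11). Nonzero ⇒ E is nonsingular.
For each x ∈ F_11, compute rhs = x³ + 0·x + 9 mod 11, then count y ∈ F_11 with y² ≡ rhs.
  x = 0: rhs = 9, matching y values: 3, 8 (2 points).
  x = 1: rhs = 10, matching y values: none (0 points).
  x = 2: rhs = 6, matching y values: none (0 points).
  x = 3: rhs = 3, matching y values: 5, 6 (2 points).
  x = 4: rhs = 7, matching y values: none (0 points).
  x = 5: rhs = 2, matching y values: none (0 points).
  x = 6: rhs = 5, matching y values: 4, 7 (2 points).
  x = 7: rhs = 0, matching y values: 0 (1 points).
  x = 8: rhs = 4, matching y values: 2, 9 (2 points).
  x = 9: rhs = 1, matching y values: 1, 10 (2 points).
  x = 10: rhs = 8, matching y values: none (0 points).
Total affine count: 11.
Full point count |E(F_11)| = 11 + 1 = 12.
Hasse bound: |12 − (11+1)| = |0| = 0 ≤ 2√11 ≈ 6.6332 ✓.


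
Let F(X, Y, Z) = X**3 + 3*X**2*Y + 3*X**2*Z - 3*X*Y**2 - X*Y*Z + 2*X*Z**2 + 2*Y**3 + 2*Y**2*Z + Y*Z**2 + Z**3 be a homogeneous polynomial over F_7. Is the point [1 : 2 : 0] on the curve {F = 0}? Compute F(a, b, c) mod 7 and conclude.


F(1,2,0) ≡ 4 (mod 7); P is NOT on the curve.

Evaluate F(1, 2, 0) term-by-term (mod 7).
  X**3 ↦ 1·1·1·1 = 1
  3*X**2*Y ↦ 3·1·2·1 = 6
  3*X**2*Z ↦ 3·1·1·0 = 0
  -3*X*Y**2 ↦ -3·1·4·1 = -12
  -X*Y*Z ↦ -1·1·2·0 = 0
  2*X*Z**2 ↦ 2·1·1·0 = 0
  2*Y**3 ↦ 2·1·8·1 = 16
  2*Y**2*Z ↦ 2·1·4·0 = 0
  Y*Z**2 ↦ 1·1·2·0 = 0
  Z**3 ↦ 1·1·1·0 = 0
Sum: F(1, 2, 0) = (1) + (6) + (0) + (-12) + (0) + (0) + (16) + (0) + (0) + (0) = 11.
Reducing mod 7: 11 ≡ 4 (mod 7).
Since F(a, b, c) ≡ 4 ≠ 0 (mod 7), P does NOT lie on the curve.


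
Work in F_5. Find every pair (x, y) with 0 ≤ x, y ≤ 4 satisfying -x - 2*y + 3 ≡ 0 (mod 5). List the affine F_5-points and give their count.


Affine F_5-points: {(0, 4), (1, 1), (2, 3), (3, 0), (4, 2)}; count = 5.

For each of the 25 pairs (x, y) ∈ F_5², evaluate f(x, y) mod 5. Record the zeros.
  x = 0: [0↦3, 1↦1, 2↦4, 3↦2, 4↦0]  zeros at y ∈ {4}
  x = 1: [0↦2, 1↦0, 2↦3, 3↦1, 4↦4]  zeros at y ∈ {1}
  x = 2: [0↦1, 1↦4, 2↦2, 3↦0, 4↦3]  zeros at y ∈ {3}
  x = 3: [0↦0, 1↦3, 2↦1, 3↦4, 4↦2]  zeros at y ∈ {0}
  x = 4: [0↦4, 1↦2, 2↦0, 3↦3, 4↦1]  zeros at y ∈ {2}
Collecting zeros: affine points = {(0, 4), (1, 1), (2, 3), (3, 0), (4, 2)}.
Total count |C(F_5)_aff| = 5.


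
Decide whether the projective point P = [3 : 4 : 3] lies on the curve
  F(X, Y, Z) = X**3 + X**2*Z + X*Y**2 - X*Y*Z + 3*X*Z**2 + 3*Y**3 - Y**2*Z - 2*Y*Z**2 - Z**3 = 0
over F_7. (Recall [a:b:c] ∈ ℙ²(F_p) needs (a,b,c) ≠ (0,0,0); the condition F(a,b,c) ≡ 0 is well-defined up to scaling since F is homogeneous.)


F(3,4,3) ≡ 3 (mod 7); P is NOT on the curve.

Evaluate F(3, 4, 3) term-by-term (mod 7).
  X**3 ↦ 1·27·1·1 = 27
  X**2*Z ↦ 1·9·1·3 = 27
  X*Y**2 ↦ 1·3·16·1 = 48
  -X*Y*Z ↦ -1·3·4·3 = -36
  3*X*Z**2 ↦ 3·3·1·9 = 81
  3*Y**3 ↦ 3·1·64·1 = 192
  -Y**2*Z ↦ -1·1·16·3 = -48
  -2*Y*Z**2 ↦ -2·1·4·9 = -72
  -Z**3 ↦ -1·1·1·27 = -27
Sum: F(3, 4, 3) = (27) + (27) + (48) + (-36) + (81) + (192) + (-48) + (-72) + (-27) = 192.
Reducing mod 7: 192 ≡ 3 (mod 7).
Since F(a, b, c) ≡ 3 ≠ 0 (mod 7), P does NOT lie on the curve.


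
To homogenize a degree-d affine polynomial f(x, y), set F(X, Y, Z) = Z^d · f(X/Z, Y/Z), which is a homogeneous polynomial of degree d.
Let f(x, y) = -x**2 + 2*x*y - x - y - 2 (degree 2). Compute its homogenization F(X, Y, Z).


F(X, Y, Z) = -X**2 + 2*X*Y - X*Z - Y*Z - 2*Z**2

deg(f) = 2.
Substitute x = X/Z, y = Y/Z into f, then multiply by Z^2.
  monomial -1·x^2·y^0 ↦ -1·X^2·Y^0·Z^0.
  monomial 2·x^1·y^1 ↦ 2·X^1·Y^1·Z^0.
  monomial -1·x^1·y^0 ↦ -1·X^1·Y^0·Z^1.
  monomial -1·x^0·y^1 ↦ -1·X^0·Y^1·Z^1.
  monomial -2·x^0·y^0 ↦ -2·X^0·Y^0·Z^2.
Collecting: F(X, Y, Z) = -X**2 + 2*X*Y - X*Z - Y*Z - 2*Z**2.


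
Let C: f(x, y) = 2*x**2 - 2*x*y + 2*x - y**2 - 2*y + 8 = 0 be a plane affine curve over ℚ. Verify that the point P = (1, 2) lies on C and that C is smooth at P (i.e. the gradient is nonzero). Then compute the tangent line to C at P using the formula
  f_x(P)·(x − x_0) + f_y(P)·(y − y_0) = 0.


Tangent line at P: 2*x - 8*y + 14 = 0.

Step 1: f(1, 2) = 0, so P lies on C.
Step 2: partial derivatives
  f_x(x, y) = 4*x - 2*y + 2, f_y(x, y) = -2*x - 2*y - 2.
  f_x(P) = 2, f_y(P) = -8 (gradient nonzero, so P is smooth).
Step 3: tangent line at P: 2·(x − 1) + -8·(y − 2) = 0.
Expanding: 2*x - 8*y + 14 = 0.


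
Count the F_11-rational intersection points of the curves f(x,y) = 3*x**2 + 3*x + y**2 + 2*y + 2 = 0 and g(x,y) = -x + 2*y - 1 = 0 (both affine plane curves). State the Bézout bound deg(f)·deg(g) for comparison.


Common zeros: {(1, 1)}; count = 1; Bézout bound = 2.

deg(f) = 2, deg(g) = 1, so Bézout bound = 2.
Scan x ∈ F_11. For each x, list the y ∈ F_11 with f(x, y) ≡ 0 and those with g(x, y) ≡ 0 (mod 11); the common zeros in that column are the intersection.
  x = 0: f ≡ 0 at y ∈ ∅; g ≡ 0 at y ∈ {6}; common: ∅.
  x = 1: f ≡ 0 at y ∈ {1, 8}; g ≡ 0 at y ∈ {1}; common: {1}.
  x = 2: f ≡ 0 at y ∈ {4, 5}; g ≡ 0 at y ∈ {7}; common: ∅.
  x = 3: f ≡ 0 at y ∈ ∅; g ≡ 0 at y ∈ {2}; common: ∅.
  x = 4: f ≡ 0 at y ∈ {3, 6}; g ≡ 0 at y ∈ {8}; common: ∅.
  x = 5: f ≡ 0 at y ∈ ∅; g ≡ 0 at y ∈ {3}; common: ∅.
  x = 6: f ≡ 0 at y ∈ {3, 6}; g ≡ 0 at y ∈ {9}; common: ∅.
  x = 7: f ≡ 0 at y ∈ ∅; g ≡ 0 at y ∈ {4}; common: ∅.
  x = 8: f ≡ 0 at y ∈ {4, 5}; g ≡ 0 at y ∈ {10}; common: ∅.
  x = 9: f ≡ 0 at y ∈ {1, 8}; g ≡ 0 at y ∈ {5}; common: ∅.
  x = 10: f ≡ 0 at y ∈ ∅; g ≡ 0 at y ∈ {0}; common: ∅.
Collecting: common zeros = {(1, 1)}, so the count is 1.
Comparison with the Bézout bound: 1 ≤ 2 = deg(f)·deg(g), as expected for curves with no common component (the affine F_11-count falls short of the bound because intersections may lie at infinity, over extension fields, or carry multiplicity).


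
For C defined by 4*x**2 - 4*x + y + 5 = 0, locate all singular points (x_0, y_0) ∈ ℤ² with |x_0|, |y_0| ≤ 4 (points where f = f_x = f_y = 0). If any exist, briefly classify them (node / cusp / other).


No singular points in the scanned grid; C is smooth there.

Compute partial derivatives:
  f_x = 8*x - 4.
  f_y = 1.
f_y = 1 is a nonzero constant, so f_y never vanishes: no point (x, y) can satisfy f = f_x = f_y = 0. In particular no (x, y) ∈ {−4, ..., 4}² is singular; the curve is smooth.


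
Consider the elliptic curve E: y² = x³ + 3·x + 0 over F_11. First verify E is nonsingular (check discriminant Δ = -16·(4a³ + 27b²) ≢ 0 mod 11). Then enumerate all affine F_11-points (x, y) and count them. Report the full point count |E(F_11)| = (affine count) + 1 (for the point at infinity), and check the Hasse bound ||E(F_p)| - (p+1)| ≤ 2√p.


Affine points = {(0, 0), (1, 2), (1, 9), (2, 5), (2, 6), (3, 5), (3, 6), (6, 5), (6, 6), (7, 1), (7, 10)}; affine count = 11; |E(F_11)| = 12.

Discriminant check: Δ ∝ 4a³ + 27b² = 4·3³ + 27·0² = 4·27 + 27·0 ≡ 9 (mod 11). Nonzero ⇒ E is nonsingular.
For each x ∈ F_11, compute rhs = x³ + 3·x + 0 mod 11, then count y ∈ F_11 with y² ≡ rhs.
  x = 0: rhs = 0, matching y values: 0 (1 points).
  x = 1: rhs = 4, matching y values: 2, 9 (2 points).
  x = 2: rhs = 3, matching y values: 5, 6 (2 points).
  x = 3: rhs = 3, matching y values: 5, 6 (2 points).
  x = 4: rhs = 10, matching y values: none (0 points).
  x = 5: rhs = 8, matching y values: none (0 points).
  x = 6: rhs = 3, matching y values: 5, 6 (2 points).
  x = 7: rhs = 1, matching y values: 1, 10 (2 points).
  x = 8: rhs = 8, matching y values: none (0 points).
  x = 9: rhs = 8, matching y values: none (0 points).
  x = 10: rhs = 7, matching y values: none (0 points).
Total affine count: 11.
Full point count |E(F_11)| = 11 + 1 = 12.
Hasse bound: |12 − (11+1)| = |0| = 0 ≤ 2√11 ≈ 6.6332 ✓.


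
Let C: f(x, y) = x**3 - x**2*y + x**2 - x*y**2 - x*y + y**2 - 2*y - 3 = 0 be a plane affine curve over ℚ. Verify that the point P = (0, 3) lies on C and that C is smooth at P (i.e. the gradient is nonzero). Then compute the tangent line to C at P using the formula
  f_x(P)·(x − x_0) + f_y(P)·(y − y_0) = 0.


Tangent line at P: -12*x + 4*y - 12 = 0.

Step 1: f(0, 3) = 0, so P lies on C.
Step 2: partial derivatives
  f_x(x, y) = 3*x**2 - 2*x*y + 2*x - y**2 - y, f_y(x, y) = -x**2 - 2*x*y - x + 2*y - 2.
  f_x(P) = -12, f_y(P) = 4 (gradient nonzero, so P is smooth).
Step 3: tangent line at P: -12·(x − 0) + 4·(y − 3) = 0.
Expanding: -12*x + 4*y - 12 = 0.


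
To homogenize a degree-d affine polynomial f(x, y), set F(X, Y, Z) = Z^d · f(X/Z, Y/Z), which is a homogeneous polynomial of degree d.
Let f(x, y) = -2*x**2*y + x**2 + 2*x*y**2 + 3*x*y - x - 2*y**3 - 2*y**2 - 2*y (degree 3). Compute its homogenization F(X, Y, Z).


F(X, Y, Z) = -2*X**2*Y + X**2*Z + 2*X*Y**2 + 3*X*Y*Z - X*Z**2 - 2*Y**3 - 2*Y**2*Z - 2*Y*Z**2

deg(f) = 3.
Substitute x = X/Z, y = Y/Z into f, then multiply by Z^3.
  monomial -2·x^2·y^1 ↦ -2·X^2·Y^1·Z^0.
  monomial 1·x^2·y^0 ↦ 1·X^2·Y^0·Z^1.
  monomial 2·x^1·y^2 ↦ 2·X^1·Y^2·Z^0.
  monomial 3·x^1·y^1 ↦ 3·X^1·Y^1·Z^1.
  monomial -1·x^1·y^0 ↦ -1·X^1·Y^0·Z^2.
  monomial -2·x^0·y^3 ↦ -2·X^0·Y^3·Z^0.
  monomial -2·x^0·y^2 ↦ -2·X^0·Y^2·Z^1.
  monomial -2·x^0·y^1 ↦ -2·X^0·Y^1·Z^2.
Collecting: F(X, Y, Z) = -2*X**2*Y + X**2*Z + 2*X*Y**2 + 3*X*Y*Z - X*Z**2 - 2*Y**3 - 2*Y**2*Z - 2*Y*Z**2.


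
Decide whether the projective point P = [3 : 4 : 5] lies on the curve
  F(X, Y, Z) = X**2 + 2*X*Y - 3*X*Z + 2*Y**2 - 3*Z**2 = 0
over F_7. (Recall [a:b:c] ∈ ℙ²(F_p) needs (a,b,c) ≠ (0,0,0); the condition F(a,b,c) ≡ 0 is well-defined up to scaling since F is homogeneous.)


F(3,4,5) ≡ 1 (mod 7); P is NOT on the curve.

Evaluate F(3, 4, 5) term-by-term (mod 7).
  X**2 ↦ 1·9·1·1 = 9
  2*X*Y ↦ 2·3·4·1 = 24
  -3*X*Z ↦ -3·3·1·5 = -45
  2*Y**2 ↦ 2·1·16·1 = 32
  -3*Z**2 ↦ -3·1·1·25 = -75
Sum: F(3, 4, 5) = (9) + (24) + (-45) + (32) + (-75) = -55.
Reducing mod 7: -55 ≡ 1 (mod 7).
Since F(a, b, c) ≡ 1 ≠ 0 (mod 7), P does NOT lie on the curve.


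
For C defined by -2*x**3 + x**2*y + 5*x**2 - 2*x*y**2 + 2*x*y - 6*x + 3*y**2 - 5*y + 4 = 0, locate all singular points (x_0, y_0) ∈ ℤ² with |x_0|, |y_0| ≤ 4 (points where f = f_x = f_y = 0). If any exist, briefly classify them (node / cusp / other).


Singular points: {(1, 1)}; classification: cusp.

Compute partial derivatives:
  f_x = -6*x**2 + 2*x*y + 10*x - 2*y**2 + 2*y - 6.
  f_y = x**2 - 4*x*y + 2*x + 6*y - 5.
Scan x_0 ∈ {−4, ..., 4}. For each x_0, f_y(x_0, y) is a polynomial in y; find its integer roots y ∈ {−4, ..., 4}, then test f_x and f at those candidates.
  x = -4: f_y(-4, y) = 22*y + 3; no integer root y with |y| ≤ 4.
  x = -3: f_y(-3, y) = 18*y - 2; no integer root y with |y| ≤ 4.
  x = -2: f_y(-2, y) = 14*y - 5; no integer root y with |y| ≤ 4.
  x = -1: f_y(-1, y) = 10*y - 6; no integer root y with |y| ≤ 4.
  x = 0: f_y(0, y) = 6*y - 5; no integer root y with |y| ≤ 4.
  x = 1: f_y(1, y) = 2*y - 2; vanishes at y ∈ {1}. (1, 1): f_x = 0, f = 0 — SINGULAR.
  x = 2: f_y(2, y) = 3 - 2*y; no integer root y with |y| ≤ 4.
  x = 3: f_y(3, y) = 10 - 6*y; no integer root y with |y| ≤ 4.
  x = 4: f_y(4, y) = 19 - 10*y; no integer root y with |y| ≤ 4.
Only singular point on the grid: (1, 1).
Classify: substitute x = 1 + u, y = 1 + v and expand: f = -2*u**3 + u**2*v - 2*u*v**2 + v**2.
No constant or linear terms (consistent with a singular point). Quadratic part: v**2. Cubic part: -2*u**3 + u**2*v - 2*u*v**2.
The quadratic part v**2 is a perfect square, so there is a single (double) tangent line v = 0, i.e. y = 1. Restricting the cubic part to that line (v = 0) leaves -2*u**3 ≠ 0, so f is not divisible by v and the branch is v² ≈ 2*u**3 to lowest order — this is a cusp.
Classification: cusp.


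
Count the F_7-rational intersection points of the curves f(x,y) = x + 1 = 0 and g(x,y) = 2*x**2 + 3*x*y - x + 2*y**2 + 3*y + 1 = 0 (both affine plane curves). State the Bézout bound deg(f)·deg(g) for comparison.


Common zeros: ∅; count = 0; Bézout bound = 2.

deg(f) = 1, deg(g) = 2, so Bézout bound = 2.
Scan x ∈ F_7. For each x, list the y ∈ F_7 with f(x, y) ≡ 0 and those with g(x, y) ≡ 0 (mod 7); the common zeros in that column are the intersection.
  x = 0: f ≡ 0 at y ∈ ∅; g ≡ 0 at y ∈ {3, 6}; common: ∅.
  x = 1: f ≡ 0 at y ∈ ∅; g ≡ 0 at y ∈ ∅; common: ∅.
  x = 2: f ≡ 0 at y ∈ ∅; g ≡ 0 at y ∈ {0, 6}; common: ∅.
  x = 3: f ≡ 0 at y ∈ ∅; g ≡ 0 at y ∈ {3, 5}; common: ∅.
  x = 4: f ≡ 0 at y ∈ ∅; g ≡ 0 at y ∈ {5}; common: ∅.
  x = 5: f ≡ 0 at y ∈ ∅; g ≡ 0 at y ∈ ∅; common: ∅.
  x = 6: f ≡ 0 at y ∈ {0, 1, 2, 3, 4, 5, 6}; g ≡ 0 at y ∈ ∅; common: ∅.
Collecting: common zeros = ∅, so the count is 0.
Comparison with the Bézout bound: 0 ≤ 2 = deg(f)·deg(g), as expected for curves with no common component (the affine F_7-count falls short of the bound because intersections may lie at infinity, over extension fields, or carry multiplicity).


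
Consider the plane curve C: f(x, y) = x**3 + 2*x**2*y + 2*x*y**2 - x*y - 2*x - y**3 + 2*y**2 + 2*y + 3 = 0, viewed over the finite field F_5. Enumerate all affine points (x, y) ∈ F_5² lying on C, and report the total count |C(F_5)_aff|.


Affine F_5-points: {(0, 3), (1, 3), (2, 1), (3, 3), (4, 4)}; count = 5.

For each of the 25 pairs (x, y) ∈ F_5², evaluate f(x, y) mod 5. Record the zeros.
  x = 0: [0↦3, 1↦1, 2↦2, 3↦0, 4↦4]  zeros at y ∈ {3}
  x = 1: [0↦2, 1↦3, 2↦1, 3↦0, 4↦4]  zeros at y ∈ {3}
  x = 2: [0↦2, 1↦0, 2↦4, 3↦3, 4↦1]  zeros at y ∈ {1}
  x = 3: [0↦4, 1↦3, 2↦2, 3↦0, 4↦1]  zeros at y ∈ {3}
  x = 4: [0↦4, 1↦3, 2↦1, 3↦2, 4↦0]  zeros at y ∈ {4}
Collecting zeros: affine points = {(0, 3), (1, 3), (2, 1), (3, 3), (4, 4)}.
Total count |C(F_5)_aff| = 5.


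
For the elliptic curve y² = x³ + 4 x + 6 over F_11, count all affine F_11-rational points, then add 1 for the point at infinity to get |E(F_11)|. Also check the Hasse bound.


Affine points = {(1, 0), (2, 0), (3, 1), (3, 10), (4, 3), (4, 8), (6, 2), (6, 9), (7, 5), (7, 6), (8, 0), (9, 1), (9, 10), (10, 1), (10, 10)}; affine count = 15; |E(F_11)| = 16.

Discriminant check: Δ ∝ 4a³ + 27b² = 4·4³ + 27·6² = 4·64 + 27·36 ≡ 7 (mod 11). Nonzero ⇒ E is nonsingular.
For each x ∈ F_11, compute rhs = x³ + 4·x + 6 mod 11, then count y ∈ F_11 with y² ≡ rhs.
  x = 0: rhs = 6, matching y values: none (0 points).
  x = 1: rhs = 0, matching y values: 0 (1 points).
  x = 2: rhs = 0, matching y values: 0 (1 points).
  x = 3: rhs = 1, matching y values: 1, 10 (2 points).
  x = 4: rhs = 9, matching y values: 3, 8 (2 points).
  x = 5: rhs = 8, matching y values: none (0 points).
  x = 6: rhs = 4, matching y values: 2, 9 (2 points).
  x = 7: rhs = 3, matching y values: 5, 6 (2 points).
  x = 8: rhs = 0, matching y values: 0 (1 points).
  x = 9: rhs = 1, matching y values: 1, 10 (2 points).
  x = 10: rhs = 1, matching y values: 1, 10 (2 points).
Total affine count: 15.
Full point count |E(F_11)| = 15 + 1 = 16.
Hasse bound: |16 − (11+1)| = |4| = 4 ≤ 2√11 ≈ 6.6332 ✓.


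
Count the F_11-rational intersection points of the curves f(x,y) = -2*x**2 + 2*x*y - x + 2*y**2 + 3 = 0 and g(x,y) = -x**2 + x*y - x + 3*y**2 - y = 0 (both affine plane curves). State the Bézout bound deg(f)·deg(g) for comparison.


Common zeros: {(3, 10)}; count = 1; Bézout bound = 4.

deg(f) = 2, deg(g) = 2, so Bézout bound = 4.
Scan x ∈ F_11. For each x, list the y ∈ F_11 with f(x, y) ≡ 0 and those with g(x, y) ≡ 0 (mod 11); the common zeros in that column are the intersection.
  x = 0: f ≡ 0 at y ∈ {2, 9}; g ≡ 0 at y ∈ {0, 4}; common: ∅.
  x = 1: f ≡ 0 at y ∈ {0, 10}; g ≡ 0 at y ∈ ∅; common: ∅.
  x = 2: f ≡ 0 at y ∈ ∅; g ≡ 0 at y ∈ ∅; common: ∅.
  x = 3: f ≡ 0 at y ∈ {9, 10}; g ≡ 0 at y ∈ {4, 10}; common: {10}.
  x = 4: f ≡ 0 at y ∈ {0, 7}; g ≡ 0 at y ∈ ∅; common: ∅.
  x = 5: f ≡ 0 at y ∈ ∅; g ≡ 0 at y ∈ ∅; common: ∅.
  x = 6: f ≡ 0 at y ∈ ∅; g ≡ 0 at y ∈ {3, 10}; common: ∅.
  x = 7: f ≡ 0 at y ∈ {2}; g ≡ 0 at y ∈ {3, 6}; common: ∅.
  x = 8: f ≡ 0 at y ∈ {7}; g ≡ 0 at y ∈ {8}; common: ∅.
  x = 9: f ≡ 0 at y ∈ ∅; g ≡ 0 at y ∈ {6}; common: ∅.
  x = 10: f ≡ 0 at y ∈ ∅; g ≡ 0 at y ∈ {0, 8}; common: ∅.
Collecting: common zeros = {(3, 10)}, so the count is 1.
Comparison with the Bézout bound: 1 ≤ 4 = deg(f)·deg(g), as expected for curves with no common component (the affine F_11-count falls short of the bound because intersections may lie at infinity, over extension fields, or carry multiplicity).


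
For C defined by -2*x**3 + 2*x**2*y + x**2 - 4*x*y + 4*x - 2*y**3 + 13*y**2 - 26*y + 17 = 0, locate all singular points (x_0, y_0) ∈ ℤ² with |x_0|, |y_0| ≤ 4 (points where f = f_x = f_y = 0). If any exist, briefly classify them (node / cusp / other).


Singular points: {(1, 2)}; classification: node.

Compute partial derivatives:
  f_x = -6*x**2 + 4*x*y + 2*x - 4*y + 4.
  f_y = 2*x**2 - 4*x - 6*y**2 + 26*y - 26.
Scan x_0 ∈ {−4, ..., 4}. For each x_0, f_y(x_0, y) is a polynomial in y; find its integer roots y ∈ {−4, ..., 4}, then test f_x and f at those candidates.
  x = -4: f_y(-4, y) = -6*y**2 + 26*y + 22; no integer root y with |y| ≤ 4.
  x = -3: f_y(-3, y) = -6*y**2 + 26*y + 4; no integer root y with |y| ≤ 4.
  x = -2: f_y(-2, y) = -6*y**2 + 26*y - 10; no integer root y with |y| ≤ 4.
  x = -1: f_y(-1, y) = -6*y**2 + 26*y - 20; vanishes at y ∈ {1}. (-1, 1): f_x = -12 ≠ 0.
  x = 0: f_y(0, y) = -6*y**2 + 26*y - 26; no integer root y with |y| ≤ 4.
  x = 1: f_y(1, y) = -6*y**2 + 26*y - 28; vanishes at y ∈ {2}. (1, 2): f_x = 0, f = 0 — SINGULAR.
  x = 2: f_y(2, y) = -6*y**2 + 26*y - 26; no integer root y with |y| ≤ 4.
  x = 3: f_y(3, y) = -6*y**2 + 26*y - 20; vanishes at y ∈ {1}. (3, 1): f_x = -36 ≠ 0.
  x = 4: f_y(4, y) = -6*y**2 + 26*y - 10; no integer root y with |y| ≤ 4.
Only singular point on the grid: (1, 2).
Classify: substitute x = 1 + u, y = 2 + v and expand: f = -2*u**3 + 2*u**2*v - u**2 - 2*v**3 + v**2.
No constant or linear terms (consistent with a singular point). Quadratic part: -u**2 + v**2. Cubic part: -2*u**3 + 2*u**2*v - 2*v**3.
The quadratic part v**2 - u**2 = (v − u)(v + u) splits into two distinct linear factors, so there are two distinct tangent lines y − 2 = ±(x − 1) — this is a node (ordinary double point).
Classification: node.


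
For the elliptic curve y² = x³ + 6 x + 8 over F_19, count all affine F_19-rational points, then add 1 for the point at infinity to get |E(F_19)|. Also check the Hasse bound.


Affine points = {(2, 3), (2, 16), (4, 1), (4, 18), (5, 7), (5, 12), (8, 6), (8, 13), (10, 2), (10, 17), (14, 9), (14, 10), (16, 1), (16, 18), (17, 8), (17, 11), (18, 1), (18, 18)}; affine count = 18; |E(F_19)| = 19.

Discriminant check: Δ ∝ 4a³ + 27b² = 4·6³ + 27·8² = 4·216 + 27·64 ≡ 8 (mod 19). Nonzero ⇒ E is nonsingular.
For each x ∈ F_19, compute rhs = x³ + 6·x + 8 mod 19, then count y ∈ F_19 with y² ≡ rhs.
  x = 0: rhs = 8, matching y values: none (0 points).
  x = 1: rhs = 15, matching y values: none (0 points).
  x = 2: rhs = 9, matching y values: 3, 16 (2 points).
  x = 3: rhs = 15, matching y values: none (0 points).
  x = 4: rhs = 1, matching y values: 1, 18 (2 points).
  x = 5: rhs = 11, matching y values: 7, 12 (2 points).
  x = 6: rhs = 13, matching y values: none (0 points).
  x = 7: rhs = 13, matching y values: none (0 points).
  x = 8: rhs = 17, matching y values: 6, 13 (2 points).
  x = 9: rhs = 12, matching y values: none (0 points).
  x = 10: rhs = 4, matching y values: 2, 17 (2 points).
  x = 11: rhs = 18, matching y values: none (0 points).
  x = 12: rhs = 3, matching y values: none (0 points).
  x = 13: rhs = 3, matching y values: none (0 points).
  x = 14: rhs = 5, matching y values: 9, 10 (2 points).
  x = 15: rhs = 15, matching y values: none (0 points).
  x = 16: rhs = 1, matching y values: 1, 18 (2 points).
  x = 17: rhs = 7, matching y values: 8, 11 (2 points).
  x = 18: rhs = 1, matching y values: 1, 18 (2 points).
Total affine count: 18.
Full point count |E(F_19)| = 18 + 1 = 19.
Hasse bound: |19 − (19+1)| = |-1| = 1 ≤ 2√19 ≈ 8.7178 ✓.


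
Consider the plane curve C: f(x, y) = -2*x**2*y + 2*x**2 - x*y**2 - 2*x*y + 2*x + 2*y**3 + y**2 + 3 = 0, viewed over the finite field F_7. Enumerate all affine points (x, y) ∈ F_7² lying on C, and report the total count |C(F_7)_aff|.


Affine F_7-points: {(0, 4), (1, 0), (1, 3), (1, 4), (5, 0), (6, 1)}; count = 6.

For each of the 49 pairs (x, y) ∈ F_7², evaluate f(x, y) mod 7. Record the zeros.
  x = 0: [0↦3, 1↦6, 2↦2, 3↦3, 4↦0, 5↦5, 6↦2]  zeros at y ∈ {4}
  x = 1: [0↦0, 1↦5, 2↦1, 3↦0, 4↦0, 5↦6, 6↦2]  zeros at y ∈ {0, 3, 4}
  x = 2: [0↦1, 1↦4, 2↦3, 3↦3, 4↦2, 5↦5, 6↦3]  zeros at y ∈ ∅
  x = 3: [0↦6, 1↦3, 2↦1, 3↦5, 4↦6, 5↦2, 6↦5]  zeros at y ∈ ∅
  x = 4: [0↦1, 1↦2, 2↦2, 3↦6, 4↦5, 5↦4, 6↦1]  zeros at y ∈ ∅
  x = 5: [0↦0, 1↦1, 2↦6, 3↦6, 4↦6, 5↦4, 6↦5]  zeros at y ∈ {0}
  x = 6: [0↦3, 1↦0, 2↦6, 3↦5, 4↦2, 5↦2, 6↦3]  zeros at y ∈ {1}
Collecting zeros: affine points = {(0, 4), (1, 0), (1, 3), (1, 4), (5, 0), (6, 1)}.
Total count |C(F_7)_aff| = 6.


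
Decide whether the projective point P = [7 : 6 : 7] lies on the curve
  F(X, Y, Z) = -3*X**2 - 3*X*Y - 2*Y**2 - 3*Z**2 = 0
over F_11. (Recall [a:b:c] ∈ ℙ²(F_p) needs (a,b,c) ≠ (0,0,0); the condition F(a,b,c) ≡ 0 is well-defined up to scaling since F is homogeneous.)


F(7,6,7) ≡ 3 (mod 11); P is NOT on the curve.

Evaluate F(7, 6, 7) term-by-term (mod 11).
  -3*X**2 ↦ -3·49·1·1 = -147
  -3*X*Y ↦ -3·7·6·1 = -126
  -2*Y**2 ↦ -2·1·36·1 = -72
  -3*Z**2 ↦ -3·1·1·49 = -147
Sum: F(7, 6, 7) = (-147) + (-126) + (-72) + (-147) = -492.
Reducing mod 11: -492 ≡ 3 (mod 11).
Since F(a, b, c) ≡ 3 ≠ 0 (mod 11), P does NOT lie on the curve.


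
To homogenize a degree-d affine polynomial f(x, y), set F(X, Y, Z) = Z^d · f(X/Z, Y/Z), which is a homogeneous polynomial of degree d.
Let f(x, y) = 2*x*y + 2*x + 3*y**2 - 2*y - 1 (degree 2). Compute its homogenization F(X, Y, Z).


F(X, Y, Z) = 2*X*Y + 2*X*Z + 3*Y**2 - 2*Y*Z - Z**2

deg(f) = 2.
Substitute x = X/Z, y = Y/Z into f, then multiply by Z^2.
  monomial 2·x^1·y^1 ↦ 2·X^1·Y^1·Z^0.
  monomial 2·x^1·y^0 ↦ 2·X^1·Y^0·Z^1.
  monomial 3·x^0·y^2 ↦ 3·X^0·Y^2·Z^0.
  monomial -2·x^0·y^1 ↦ -2·X^0·Y^1·Z^1.
  monomial -1·x^0·y^0 ↦ -1·X^0·Y^0·Z^2.
Collecting: F(X, Y, Z) = 2*X*Y + 2*X*Z + 3*Y**2 - 2*Y*Z - Z**2.


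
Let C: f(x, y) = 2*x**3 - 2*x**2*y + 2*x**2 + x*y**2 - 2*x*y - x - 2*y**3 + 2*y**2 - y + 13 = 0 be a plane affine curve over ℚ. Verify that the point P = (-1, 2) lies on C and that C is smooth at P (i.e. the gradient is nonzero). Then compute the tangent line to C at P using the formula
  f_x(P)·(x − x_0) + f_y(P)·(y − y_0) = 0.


Tangent line at P: 9*x - 21*y + 51 = 0.

Step 1: f(-1, 2) = 0, so P lies on C.
Step 2: partial derivatives
  f_x(x, y) = 6*x**2 - 4*x*y + 4*x + y**2 - 2*y - 1, f_y(x, y) = -2*x**2 + 2*x*y - 2*x - 6*y**2 + 4*y - 1.
  f_x(P) = 9, f_y(P) = -21 (gradient nonzero, so P is smooth).
Step 3: tangent line at P: 9·(x − -1) + -21·(y − 2) = 0.
Expanding: 9*x - 21*y + 51 = 0.


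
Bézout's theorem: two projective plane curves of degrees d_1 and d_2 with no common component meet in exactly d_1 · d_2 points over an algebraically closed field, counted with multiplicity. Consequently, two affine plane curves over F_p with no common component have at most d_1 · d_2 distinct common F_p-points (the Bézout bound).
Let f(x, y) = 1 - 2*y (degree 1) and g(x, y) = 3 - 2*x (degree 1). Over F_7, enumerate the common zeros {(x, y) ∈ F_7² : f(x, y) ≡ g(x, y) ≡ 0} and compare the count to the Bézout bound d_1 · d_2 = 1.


Common zeros: {(5, 4)}; count = 1; Bézout bound = 1.

deg(f) = 1, deg(g) = 1, so Bézout bound = 1.
Scan x ∈ F_7. For each x, list the y ∈ F_7 with f(x, y) ≡ 0 and those with g(x, y) ≡ 0 (mod 7); the common zeros in that column are the intersection.
  x = 0: f ≡ 0 at y ∈ {4}; g ≡ 0 at y ∈ ∅; common: ∅.
  x = 1: f ≡ 0 at y ∈ {4}; g ≡ 0 at y ∈ ∅; common: ∅.
  x = 2: f ≡ 0 at y ∈ {4}; g ≡ 0 at y ∈ ∅; common: ∅.
  x = 3: f ≡ 0 at y ∈ {4}; g ≡ 0 at y ∈ ∅; common: ∅.
  x = 4: f ≡ 0 at y ∈ {4}; g ≡ 0 at y ∈ ∅; common: ∅.
  x = 5: f ≡ 0 at y ∈ {4}; g ≡ 0 at y ∈ {0, 1, 2, 3, 4, 5, 6}; common: {4}.
  x = 6: f ≡ 0 at y ∈ {4}; g ≡ 0 at y ∈ ∅; common: ∅.
Collecting: common zeros = {(5, 4)}, so the count is 1.
Comparison with the Bézout bound: 1 ≤ 1 = deg(f)·deg(g), as expected for curves with no common component (the bound is attained).


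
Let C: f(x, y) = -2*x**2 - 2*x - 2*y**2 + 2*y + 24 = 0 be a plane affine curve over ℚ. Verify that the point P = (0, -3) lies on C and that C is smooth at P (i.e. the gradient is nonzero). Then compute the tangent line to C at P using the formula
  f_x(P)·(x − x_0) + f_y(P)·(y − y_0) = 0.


Tangent line at P: -2*x + 14*y + 42 = 0.

Step 1: f(0, -3) = 0, so P lies on C.
Step 2: partial derivatives
  f_x(x, y) = -4*x - 2, f_y(x, y) = 2 - 4*y.
  f_x(P) = -2, f_y(P) = 14 (gradient nonzero, so P is smooth).
Step 3: tangent line at P: -2·(x − 0) + 14·(y − -3) = 0.
Expanding: -2*x + 14*y + 42 = 0.


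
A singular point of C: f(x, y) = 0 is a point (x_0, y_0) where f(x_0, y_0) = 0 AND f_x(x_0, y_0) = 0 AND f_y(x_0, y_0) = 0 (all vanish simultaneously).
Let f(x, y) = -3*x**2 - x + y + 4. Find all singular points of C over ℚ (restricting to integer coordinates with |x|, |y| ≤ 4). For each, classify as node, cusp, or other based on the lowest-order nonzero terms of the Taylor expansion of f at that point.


No singular points in the scanned grid; C is smooth there.

Compute partial derivatives:
  f_x = -6*x - 1.
  f_y = 1.
f_y = 1 is a nonzero constant, so f_y never vanishes: no point (x, y) can satisfy f = f_x = f_y = 0. In particular no (x, y) ∈ {−4, ..., 4}² is singular; the curve is smooth.


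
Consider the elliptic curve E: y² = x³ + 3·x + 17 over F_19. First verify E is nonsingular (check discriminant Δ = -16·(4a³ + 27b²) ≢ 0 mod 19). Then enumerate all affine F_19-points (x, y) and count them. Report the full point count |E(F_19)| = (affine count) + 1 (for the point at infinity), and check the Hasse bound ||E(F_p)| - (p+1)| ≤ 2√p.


Affine points = {(0, 6), (0, 13), (4, 6), (4, 13), (5, 9), (5, 10), (6, 2), (6, 17), (7, 1), (7, 18), (13, 7), (13, 12), (15, 6), (15, 13), (16, 0)}; affine count = 15; |E(F_19)| = 16.

Discriminant check: Δ ∝ 4a³ + 27b² = 4·3³ + 27·17² = 4·27 + 27·289 ≡ 7 (mod 19). Nonzero ⇒ E is nonsingular.
For each x ∈ F_19, compute rhs = x³ + 3·x + 17 mod 19, then count y ∈ F_19 with y² ≡ rhs.
  x = 0: rhs = 17, matching y values: 6, 13 (2 points).
  x = 1: rhs = 2, matching y values: none (0 points).
  x = 2: rhs = 12, matching y values: none (0 points).
  x = 3: rhs = 15, matching y values: none (0 points).
  x = 4: rhs = 17, matching y values: 6, 13 (2 points).
  x = 5: rhs = 5, matching y values: 9, 10 (2 points).
  x = 6: rhs = 4, matching y values: 2, 17 (2 points).
  x = 7: rhs = 1, matching y values: 1, 18 (2 points).
  x = 8: rhs = 2, matching y values: none (0 points).
  x = 9: rhs = 13, matching y values: none (0 points).
  x = 10: rhs = 2, matching y values: none (0 points).
  x = 11: rhs = 13, matching y values: none (0 points).
  x = 12: rhs = 14, matching y values: none (0 points).
  x = 13: rhs = 11, matching y values: 7, 12 (2 points).
  x = 14: rhs = 10, matching y values: none (0 points).
  x = 15: rhs = 17, matching y values: 6, 13 (2 points).
  x = 16: rhs = 0, matching y values: 0 (1 points).
  x = 17: rhs = 3, matching y values: none (0 points).
  x = 18: rhs = 13, matching y values: none (0 points).
Total affine count: 15.
Full point count |E(F_19)| = 15 + 1 = 16.
Hasse bound: |16 − (19+1)| = |-4| = 4 ≤ 2√19 ≈ 8.7178 ✓.


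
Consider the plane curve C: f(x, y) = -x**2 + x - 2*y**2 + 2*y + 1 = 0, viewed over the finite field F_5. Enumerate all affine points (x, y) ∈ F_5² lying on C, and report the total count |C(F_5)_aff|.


Affine F_5-points: {(2, 2), (2, 4), (3, 0), (3, 1), (4, 2), (4, 4)}; count = 6.

For each of the 25 pairs (x, y) ∈ F_5², evaluate f(x, y) mod 5. Record the zeros.
  x = 0: [0↦1, 1↦1, 2↦2, 3↦4, 4↦2]  zeros at y ∈ ∅
  x = 1: [0↦1, 1↦1, 2↦2, 3↦4, 4↦2]  zeros at y ∈ ∅
  x = 2: [0↦4, 1↦4, 2↦0, 3↦2, 4↦0]  zeros at y ∈ {2, 4}
  x = 3: [0↦0, 1↦0, 2↦1, 3↦3, 4↦1]  zeros at y ∈ {0, 1}
  x = 4: [0↦4, 1↦4, 2↦0, 3↦2, 4↦0]  zeros at y ∈ {2, 4}
Collecting zeros: affine points = {(2, 2), (2, 4), (3, 0), (3, 1), (4, 2), (4, 4)}.
Total count |C(F_5)_aff| = 6.


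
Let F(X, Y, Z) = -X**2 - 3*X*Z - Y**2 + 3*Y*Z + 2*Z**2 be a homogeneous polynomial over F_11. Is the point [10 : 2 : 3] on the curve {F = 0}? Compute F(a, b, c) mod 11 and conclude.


F(10,2,3) ≡ 7 (mod 11); P is NOT on the curve.

Evaluate F(10, 2, 3) term-by-term (mod 11).
  -X**2 ↦ -1·100·1·1 = -100
  -3*X*Z ↦ -3·10·1·3 = -90
  -Y**2 ↦ -1·1·4·1 = -4
  3*Y*Z ↦ 3·1·2·3 = 18
  2*Z**2 ↦ 2·1·1·9 = 18
Sum: F(10, 2, 3) = (-100) + (-90) + (-4) + (18) + (18) = -158.
Reducing mod 11: -158 ≡ 7 (mod 11).
Since F(a, b, c) ≡ 7 ≠ 0 (mod 11), P does NOT lie on the curve.


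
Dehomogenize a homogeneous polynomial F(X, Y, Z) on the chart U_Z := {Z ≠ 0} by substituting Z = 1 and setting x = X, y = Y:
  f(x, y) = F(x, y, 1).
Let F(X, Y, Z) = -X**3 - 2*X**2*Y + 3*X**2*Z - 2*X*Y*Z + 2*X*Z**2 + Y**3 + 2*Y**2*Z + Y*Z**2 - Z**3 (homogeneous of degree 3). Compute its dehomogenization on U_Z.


f(x, y) = -x**3 - 2*x**2*y + 3*x**2 - 2*x*y + 2*x + y**3 + 2*y**2 + y - 1

On U_Z we set Z = 1. Each monomial c·X^i·Y^j·Z^k in F becomes c·x^i·y^j·1^k = c·x^i·y^j.
Substituting Z = 1: F(X, Y, 1) = -x**3 - 2*x**2*y + 3*x**2 - 2*x*y + 2*x + y**3 + 2*y**2 + y - 1.
Note: deg(f) ≤ deg(F) = 3; strict inequality happens when F is divisible by Z (lost terms).


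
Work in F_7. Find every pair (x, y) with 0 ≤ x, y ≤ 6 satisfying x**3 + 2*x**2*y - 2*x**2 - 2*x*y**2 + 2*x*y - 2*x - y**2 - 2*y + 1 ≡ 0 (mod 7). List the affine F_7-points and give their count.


Affine F_7-points: {(0, 2), (0, 3), (1, 4), (1, 6), (3, 3), (6, 0), (6, 2)}; count = 7.

For each of the 49 pairs (x, y) ∈ F_7², evaluate f(x, y) mod 7. Record the zeros.
  x = 0: [0↦1, 1↦5, 2↦0, 3↦0, 4↦5, 5↦1, 6↦2]  zeros at y ∈ {2, 3}
  x = 1: [0↦5, 1↦4, 2↦4, 3↦5, 4↦0, 5↦3, 6↦0]  zeros at y ∈ {4, 6}
  x = 2: [0↦4, 1↦2, 2↦4, 3↦3, 4↦6, 5↦6, 6↦3]  zeros at y ∈ ∅
  x = 3: [0↦4, 1↦5, 2↦6, 3↦0, 4↦1, 5↦2, 6↦3]  zeros at y ∈ {3}
  x = 4: [0↦4, 1↦5, 2↦2, 3↦2, 4↦5, 5↦4, 6↦6]  zeros at y ∈ ∅
  x = 5: [0↦3, 1↦1, 2↦5, 3↦1, 4↦3, 5↦4, 6↦4]  zeros at y ∈ ∅
  x = 6: [0↦0, 1↦6, 2↦0, 3↦3, 4↦1, 5↦1, 6↦3]  zeros at y ∈ {0, 2}
Collecting zeros: affine points = {(0, 2), (0, 3), (1, 4), (1, 6), (3, 3), (6, 0), (6, 2)}.
Total count |C(F_7)_aff| = 7.


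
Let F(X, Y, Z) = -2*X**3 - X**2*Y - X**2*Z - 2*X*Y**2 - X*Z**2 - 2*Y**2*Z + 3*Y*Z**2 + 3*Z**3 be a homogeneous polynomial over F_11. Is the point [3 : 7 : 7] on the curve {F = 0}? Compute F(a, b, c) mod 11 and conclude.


F(3,7,7) ≡ 3 (mod 11); P is NOT on the curve.

Evaluate F(3, 7, 7) term-by-term (mod 11).
  -2*X**3 ↦ -2·27·1·1 = -54
  -X**2*Y ↦ -1·9·7·1 = -63
  -X**2*Z ↦ -1·9·1·7 = -63
  -2*X*Y**2 ↦ -2·3·49·1 = -294
  -X*Z**2 ↦ -1·3·1·49 = -147
  -2*Y**2*Z ↦ -2·1·49·7 = -686
  3*Y*Z**2 ↦ 3·1·7·49 = 1029
  3*Z**3 ↦ 3·1·1·343 = 1029
Sum: F(3, 7, 7) = (-54) + (-63) + (-63) + (-294) + (-147) + (-686) + (1029) + (1029) = 751.
Reducing mod 11: 751 ≡ 3 (mod 11).
Since F(a, b, c) ≡ 3 ≠ 0 (mod 11), P does NOT lie on the curve.


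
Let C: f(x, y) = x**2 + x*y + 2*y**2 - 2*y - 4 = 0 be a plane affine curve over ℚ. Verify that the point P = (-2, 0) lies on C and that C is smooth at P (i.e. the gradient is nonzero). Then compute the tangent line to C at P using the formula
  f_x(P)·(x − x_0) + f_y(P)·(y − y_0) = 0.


Tangent line at P: -4*x - 4*y - 8 = 0.

Step 1: f(-2, 0) = 0, so P lies on C.
Step 2: partial derivatives
  f_x(x, y) = 2*x + y, f_y(x, y) = x + 4*y - 2.
  f_x(P) = -4, f_y(P) = -4 (gradient nonzero, so P is smooth).
Step 3: tangent line at P: -4·(x − -2) + -4·(y − 0) = 0.
Expanding: -4*x - 4*y - 8 = 0.


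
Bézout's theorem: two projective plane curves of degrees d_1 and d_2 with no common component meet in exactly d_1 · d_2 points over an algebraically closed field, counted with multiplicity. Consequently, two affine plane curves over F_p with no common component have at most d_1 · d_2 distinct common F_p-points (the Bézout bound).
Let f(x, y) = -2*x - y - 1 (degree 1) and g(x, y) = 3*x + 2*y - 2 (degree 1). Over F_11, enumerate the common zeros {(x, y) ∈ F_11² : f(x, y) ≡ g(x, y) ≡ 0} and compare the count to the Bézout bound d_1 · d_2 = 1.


Common zeros: {(7, 7)}; count = 1; Bézout bound = 1.

deg(f) = 1, deg(g) = 1, so Bézout bound = 1.
Scan x ∈ F_11. For each x, list the y ∈ F_11 with f(x, y) ≡ 0 and those with g(x, y) ≡ 0 (mod 11); the common zeros in that column are the intersection.
  x = 0: f ≡ 0 at y ∈ {10}; g ≡ 0 at y ∈ {1}; common: ∅.
  x = 1: f ≡ 0 at y ∈ {8}; g ≡ 0 at y ∈ {5}; common: ∅.
  x = 2: f ≡ 0 at y ∈ {6}; g ≡ 0 at y ∈ {9}; common: ∅.
  x = 3: f ≡ 0 at y ∈ {4}; g ≡ 0 at y ∈ {2}; common: ∅.
  x = 4: f ≡ 0 at y ∈ {2}; g ≡ 0 at y ∈ {6}; common: ∅.
  x = 5: f ≡ 0 at y ∈ {0}; g ≡ 0 at y ∈ {10}; common: ∅.
  x = 6: f ≡ 0 at y ∈ {9}; g ≡ 0 at y ∈ {3}; common: ∅.
  x = 7: f ≡ 0 at y ∈ {7}; g ≡ 0 at y ∈ {7}; common: {7}.
  x = 8: f ≡ 0 at y ∈ {5}; g ≡ 0 at y ∈ {0}; common: ∅.
  x = 9: f ≡ 0 at y ∈ {3}; g ≡ 0 at y ∈ {4}; common: ∅.
  x = 10: f ≡ 0 at y ∈ {1}; g ≡ 0 at y ∈ {8}; common: ∅.
Collecting: common zeros = {(7, 7)}, so the count is 1.
Comparison with the Bézout bound: 1 ≤ 1 = deg(f)·deg(g), as expected for curves with no common component (the bound is attained).


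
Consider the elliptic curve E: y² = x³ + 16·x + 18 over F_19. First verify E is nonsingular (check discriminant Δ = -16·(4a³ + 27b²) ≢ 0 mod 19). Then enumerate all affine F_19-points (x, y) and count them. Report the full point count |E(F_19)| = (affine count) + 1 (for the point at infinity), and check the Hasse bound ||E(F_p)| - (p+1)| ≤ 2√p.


Affine points = {(1, 4), (1, 15), (2, 1), (2, 18), (3, 6), (3, 13), (6, 8), (6, 11), (7, 6), (7, 13), (9, 6), (9, 13), (10, 0), (11, 9), (11, 10), (12, 0), (15, 2), (15, 17), (16, 0), (17, 4), (17, 15), (18, 1), (18, 18)}; affine count = 23; |E(F_19)| = 24.

Discriminant check: Δ ∝ 4a³ + 27b² = 4·16³ + 27·18² = 4·4096 + 27·324 ≡ 14 (mod 19). Nonzero ⇒ E is nonsingular.
For each x ∈ F_19, compute rhs = x³ + 16·x + 18 mod 19, then count y ∈ F_19 with y² ≡ rhs.
  x = 0: rhs = 18, matching y values: none (0 points).
  x = 1: rhs = 16, matching y values: 4, 15 (2 points).
  x = 2: rhs = 1, matching y values: 1, 18 (2 points).
  x = 3: rhs = 17, matching y values: 6, 13 (2 points).
  x = 4: rhs = 13, matching y values: none (0 points).
  x = 5: rhs = 14, matching y values: none (0 points).
  x = 6: rhs = 7, matching y values: 8, 11 (2 points).
  x = 7: rhs = 17, matching y values: 6, 13 (2 points).
  x = 8: rhs = 12, matching y values: none (0 points).
  x = 9: rhs = 17, matching y values: 6, 13 (2 points).
  x = 10: rhs = 0, matching y values: 0 (1 points).
  x = 11: rhs = 5, matching y values: 9, 10 (2 points).
  x = 12: rhs = 0, matching y values: 0 (1 points).
  x = 13: rhs = 10, matching y values: none (0 points).
  x = 14: rhs = 3, matching y values: none (0 points).
  x = 15: rhs = 4, matching y values: 2, 17 (2 points).
  x = 16: rhs = 0, matching y values: 0 (1 points).
  x = 17: rhs = 16, matching y values: 4, 15 (2 points).
  x = 18: rhs = 1, matching y values: 1, 18 (2 points).
Total affine count: 23.
Full point count |E(F_19)| = 23 + 1 = 24.
Hasse bound: |24 − (19+1)| = |4| = 4 ≤ 2√19 ≈ 8.7178 ✓.


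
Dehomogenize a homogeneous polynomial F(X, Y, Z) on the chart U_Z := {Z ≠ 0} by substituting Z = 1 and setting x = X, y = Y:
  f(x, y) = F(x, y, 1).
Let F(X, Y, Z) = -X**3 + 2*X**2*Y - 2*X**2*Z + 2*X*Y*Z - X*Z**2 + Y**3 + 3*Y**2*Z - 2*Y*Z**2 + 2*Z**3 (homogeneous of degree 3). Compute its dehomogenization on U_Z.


f(x, y) = -x**3 + 2*x**2*y - 2*x**2 + 2*x*y - x + y**3 + 3*y**2 - 2*y + 2

On U_Z we set Z = 1. Each monomial c·X^i·Y^j·Z^k in F becomes c·x^i·y^j·1^k = c·x^i·y^j.
Substituting Z = 1: F(X, Y, 1) = -x**3 + 2*x**2*y - 2*x**2 + 2*x*y - x + y**3 + 3*y**2 - 2*y + 2.
Note: deg(f) ≤ deg(F) = 3; strict inequality happens when F is divisible by Z (lost terms).


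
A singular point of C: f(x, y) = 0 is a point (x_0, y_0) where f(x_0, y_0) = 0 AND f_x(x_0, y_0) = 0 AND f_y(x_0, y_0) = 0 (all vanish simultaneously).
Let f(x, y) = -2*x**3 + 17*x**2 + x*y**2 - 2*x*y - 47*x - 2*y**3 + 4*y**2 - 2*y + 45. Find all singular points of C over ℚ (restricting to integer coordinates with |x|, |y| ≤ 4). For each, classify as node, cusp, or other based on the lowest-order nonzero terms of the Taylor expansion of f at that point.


Singular points: {(3, 1)}; classification: node.

Compute partial derivatives:
  f_x = -6*x**2 + 34*x + y**2 - 2*y - 47.
  f_y = 2*x*y - 2*x - 6*y**2 + 8*y - 2.
Scan x_0 ∈ {−4, ..., 4}. For each x_0, f_y(x_0, y) is a polynomial in y; find its integer roots y ∈ {−4, ..., 4}, then test f_x and f at those candidates.
  x = -4: f_y(-4, y) = 6 - 6*y**2; vanishes at y ∈ {-1, 1}. (-4, -1): f_x = -276 ≠ 0; (-4, 1): f_x = -280 ≠ 0.
  x = -3: f_y(-3, y) = -6*y**2 + 2*y + 4; vanishes at y ∈ {1}. (-3, 1): f_x = -204 ≠ 0.
  x = -2: f_y(-2, y) = -6*y**2 + 4*y + 2; vanishes at y ∈ {1}. (-2, 1): f_x = -140 ≠ 0.
  x = -1: f_y(-1, y) = -6*y**2 + 6*y; vanishes at y ∈ {0, 1}. (-1, 0): f_x = -87 ≠ 0; (-1, 1): f_x = -88 ≠ 0.
  x = 0: f_y(0, y) = -6*y**2 + 8*y - 2; vanishes at y ∈ {1}. (0, 1): f_x = -48 ≠ 0.
  x = 1: f_y(1, y) = -6*y**2 + 10*y - 4; vanishes at y ∈ {1}. (1, 1): f_x = -20 ≠ 0.
  x = 2: f_y(2, y) = -6*y**2 + 12*y - 6; vanishes at y ∈ {1}. (2, 1): f_x = -4 ≠ 0.
  x = 3: f_y(3, y) = -6*y**2 + 14*y - 8; vanishes at y ∈ {1}. (3, 1): f_x = 0, f = 0 — SINGULAR.
  x = 4: f_y(4, y) = -6*y**2 + 16*y - 10; vanishes at y ∈ {1}. (4, 1): f_x = -8 ≠ 0.
Only singular point on the grid: (3, 1).
Classify: substitute x = 3 + u, y = 1 + v and expand: f = -2*u**3 - u**2 + u*v**2 - 2*v**3 + v**2.
No constant or linear terms (consistent with a singular point). Quadratic part: -u**2 + v**2. Cubic part: -2*u**3 + u*v**2 - 2*v**3.
The quadratic part v**2 - u**2 = (v − u)(v + u) splits into two distinct linear factors, so there are two distinct tangent lines y − 1 = ±(x − 3) — this is a node (ordinary double point).
Classification: node.


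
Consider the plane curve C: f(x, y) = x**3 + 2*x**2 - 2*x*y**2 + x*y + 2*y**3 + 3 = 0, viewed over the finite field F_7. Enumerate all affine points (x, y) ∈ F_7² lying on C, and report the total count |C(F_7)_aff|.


Affine F_7-points: {(1, 1), (2, 4), (4, 2), (5, 1), (5, 5), (5, 6), (6, 1)}; count = 7.

For each of the 49 pairs (x, y) ∈ F_7², evaluate f(x, y) mod 7. Record the zeros.
  x = 0: [0↦3, 1↦5, 2↦5, 3↦1, 4↦5, 5↦1, 6↦1]  zeros at y ∈ ∅
  x = 1: [0↦6, 1↦0, 2↦2, 3↦3, 4↦1, 5↦1, 6↦1]  zeros at y ∈ {1}
  x = 2: [0↦5, 1↦5, 2↦2, 3↦1, 4↦0, 5↦4, 6↦4]  zeros at y ∈ {4}
  x = 3: [0↦6, 1↦5, 2↦4, 3↦1, 4↦1, 5↦2, 6↦2]  zeros at y ∈ ∅
  x = 4: [0↦1, 1↦6, 2↦0, 3↦2, 4↦3, 5↦1, 6↦1]  zeros at y ∈ {2}
  x = 5: [0↦3, 1↦0, 2↦3, 3↦3, 4↦5, 5↦0, 6↦0]  zeros at y ∈ {1, 5, 6}
  x = 6: [0↦4, 1↦0, 2↦5, 3↦3, 4↦6, 5↦5, 6↦5]  zeros at y ∈ {1}
Collecting zeros: affine points = {(1, 1), (2, 4), (4, 2), (5, 1), (5, 5), (5, 6), (6, 1)}.
Total count |C(F_7)_aff| = 7.
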